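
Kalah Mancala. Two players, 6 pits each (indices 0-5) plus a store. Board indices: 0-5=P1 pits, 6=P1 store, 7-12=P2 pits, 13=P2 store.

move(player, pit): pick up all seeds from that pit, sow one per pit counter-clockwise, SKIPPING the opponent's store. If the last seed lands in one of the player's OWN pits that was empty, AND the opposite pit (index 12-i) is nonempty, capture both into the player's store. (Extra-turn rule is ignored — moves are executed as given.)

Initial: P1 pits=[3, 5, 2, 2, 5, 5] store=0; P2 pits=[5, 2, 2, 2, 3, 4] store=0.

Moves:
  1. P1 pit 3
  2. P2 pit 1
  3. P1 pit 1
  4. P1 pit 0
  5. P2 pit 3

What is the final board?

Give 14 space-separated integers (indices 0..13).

Move 1: P1 pit3 -> P1=[3,5,2,0,6,6](0) P2=[5,2,2,2,3,4](0)
Move 2: P2 pit1 -> P1=[3,5,2,0,6,6](0) P2=[5,0,3,3,3,4](0)
Move 3: P1 pit1 -> P1=[3,0,3,1,7,7](1) P2=[5,0,3,3,3,4](0)
Move 4: P1 pit0 -> P1=[0,1,4,2,7,7](1) P2=[5,0,3,3,3,4](0)
Move 5: P2 pit3 -> P1=[0,1,4,2,7,7](1) P2=[5,0,3,0,4,5](1)

Answer: 0 1 4 2 7 7 1 5 0 3 0 4 5 1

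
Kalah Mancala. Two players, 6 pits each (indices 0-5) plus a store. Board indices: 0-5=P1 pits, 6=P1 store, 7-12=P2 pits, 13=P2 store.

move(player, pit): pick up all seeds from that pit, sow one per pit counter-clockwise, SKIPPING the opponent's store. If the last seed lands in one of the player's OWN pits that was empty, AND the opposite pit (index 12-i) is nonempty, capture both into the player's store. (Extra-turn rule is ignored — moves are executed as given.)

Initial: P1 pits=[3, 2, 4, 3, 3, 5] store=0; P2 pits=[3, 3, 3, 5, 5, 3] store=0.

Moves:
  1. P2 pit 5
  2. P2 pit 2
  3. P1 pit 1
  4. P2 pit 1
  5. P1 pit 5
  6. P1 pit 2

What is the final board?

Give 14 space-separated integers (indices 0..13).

Answer: 0 0 0 5 5 1 2 5 1 2 8 7 0 6

Derivation:
Move 1: P2 pit5 -> P1=[4,3,4,3,3,5](0) P2=[3,3,3,5,5,0](1)
Move 2: P2 pit2 -> P1=[0,3,4,3,3,5](0) P2=[3,3,0,6,6,0](6)
Move 3: P1 pit1 -> P1=[0,0,5,4,4,5](0) P2=[3,3,0,6,6,0](6)
Move 4: P2 pit1 -> P1=[0,0,5,4,4,5](0) P2=[3,0,1,7,7,0](6)
Move 5: P1 pit5 -> P1=[0,0,5,4,4,0](1) P2=[4,1,2,8,7,0](6)
Move 6: P1 pit2 -> P1=[0,0,0,5,5,1](2) P2=[5,1,2,8,7,0](6)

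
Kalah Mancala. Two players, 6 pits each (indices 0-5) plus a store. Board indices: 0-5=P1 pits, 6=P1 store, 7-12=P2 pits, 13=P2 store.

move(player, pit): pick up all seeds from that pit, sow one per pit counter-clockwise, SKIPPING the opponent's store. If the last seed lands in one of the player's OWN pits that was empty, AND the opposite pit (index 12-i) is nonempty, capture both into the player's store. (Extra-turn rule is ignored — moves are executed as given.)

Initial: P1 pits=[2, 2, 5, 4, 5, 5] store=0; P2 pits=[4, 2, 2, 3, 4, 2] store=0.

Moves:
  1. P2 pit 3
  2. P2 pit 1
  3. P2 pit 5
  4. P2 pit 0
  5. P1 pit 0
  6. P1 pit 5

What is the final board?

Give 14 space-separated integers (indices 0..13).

Move 1: P2 pit3 -> P1=[2,2,5,4,5,5](0) P2=[4,2,2,0,5,3](1)
Move 2: P2 pit1 -> P1=[2,2,0,4,5,5](0) P2=[4,0,3,0,5,3](7)
Move 3: P2 pit5 -> P1=[3,3,0,4,5,5](0) P2=[4,0,3,0,5,0](8)
Move 4: P2 pit0 -> P1=[3,3,0,4,5,5](0) P2=[0,1,4,1,6,0](8)
Move 5: P1 pit0 -> P1=[0,4,1,5,5,5](0) P2=[0,1,4,1,6,0](8)
Move 6: P1 pit5 -> P1=[0,4,1,5,5,0](1) P2=[1,2,5,2,6,0](8)

Answer: 0 4 1 5 5 0 1 1 2 5 2 6 0 8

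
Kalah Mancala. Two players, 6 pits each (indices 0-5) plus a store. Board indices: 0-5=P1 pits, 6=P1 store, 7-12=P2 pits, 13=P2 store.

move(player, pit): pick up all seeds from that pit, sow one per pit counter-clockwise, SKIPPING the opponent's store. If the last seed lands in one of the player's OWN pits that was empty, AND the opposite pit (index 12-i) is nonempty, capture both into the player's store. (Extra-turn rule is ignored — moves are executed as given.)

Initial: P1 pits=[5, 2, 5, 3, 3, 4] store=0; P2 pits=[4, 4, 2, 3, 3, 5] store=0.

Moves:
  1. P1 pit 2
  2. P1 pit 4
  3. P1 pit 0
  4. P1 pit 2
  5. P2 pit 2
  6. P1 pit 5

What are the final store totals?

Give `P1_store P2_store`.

Answer: 3 0

Derivation:
Move 1: P1 pit2 -> P1=[5,2,0,4,4,5](1) P2=[5,4,2,3,3,5](0)
Move 2: P1 pit4 -> P1=[5,2,0,4,0,6](2) P2=[6,5,2,3,3,5](0)
Move 3: P1 pit0 -> P1=[0,3,1,5,1,7](2) P2=[6,5,2,3,3,5](0)
Move 4: P1 pit2 -> P1=[0,3,0,6,1,7](2) P2=[6,5,2,3,3,5](0)
Move 5: P2 pit2 -> P1=[0,3,0,6,1,7](2) P2=[6,5,0,4,4,5](0)
Move 6: P1 pit5 -> P1=[0,3,0,6,1,0](3) P2=[7,6,1,5,5,6](0)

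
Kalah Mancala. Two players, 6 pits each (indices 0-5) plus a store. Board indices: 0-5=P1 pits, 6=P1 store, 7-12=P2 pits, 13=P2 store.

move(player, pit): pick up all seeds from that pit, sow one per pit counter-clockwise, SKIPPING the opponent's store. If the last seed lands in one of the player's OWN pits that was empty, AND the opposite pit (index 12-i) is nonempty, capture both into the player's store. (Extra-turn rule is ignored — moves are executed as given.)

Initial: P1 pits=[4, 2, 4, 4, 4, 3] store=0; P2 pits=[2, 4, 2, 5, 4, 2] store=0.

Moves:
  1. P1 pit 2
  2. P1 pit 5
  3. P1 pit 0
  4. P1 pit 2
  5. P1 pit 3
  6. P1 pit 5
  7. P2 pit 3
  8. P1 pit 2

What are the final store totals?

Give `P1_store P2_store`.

Move 1: P1 pit2 -> P1=[4,2,0,5,5,4](1) P2=[2,4,2,5,4,2](0)
Move 2: P1 pit5 -> P1=[4,2,0,5,5,0](2) P2=[3,5,3,5,4,2](0)
Move 3: P1 pit0 -> P1=[0,3,1,6,6,0](2) P2=[3,5,3,5,4,2](0)
Move 4: P1 pit2 -> P1=[0,3,0,7,6,0](2) P2=[3,5,3,5,4,2](0)
Move 5: P1 pit3 -> P1=[0,3,0,0,7,1](3) P2=[4,6,4,6,4,2](0)
Move 6: P1 pit5 -> P1=[0,3,0,0,7,0](4) P2=[4,6,4,6,4,2](0)
Move 7: P2 pit3 -> P1=[1,4,1,0,7,0](4) P2=[4,6,4,0,5,3](1)
Move 8: P1 pit2 -> P1=[1,4,0,0,7,0](9) P2=[4,6,0,0,5,3](1)

Answer: 9 1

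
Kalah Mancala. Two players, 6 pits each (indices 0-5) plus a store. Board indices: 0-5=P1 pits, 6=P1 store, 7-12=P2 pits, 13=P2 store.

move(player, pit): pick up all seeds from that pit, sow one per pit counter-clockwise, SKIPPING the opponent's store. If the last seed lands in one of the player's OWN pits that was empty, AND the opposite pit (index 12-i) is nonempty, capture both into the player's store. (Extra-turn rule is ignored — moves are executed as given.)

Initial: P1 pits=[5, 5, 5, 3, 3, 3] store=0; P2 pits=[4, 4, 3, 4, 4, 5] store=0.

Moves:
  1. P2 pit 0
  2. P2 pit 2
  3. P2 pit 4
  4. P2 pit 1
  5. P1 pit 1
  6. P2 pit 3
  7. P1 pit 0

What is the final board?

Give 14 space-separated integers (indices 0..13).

Move 1: P2 pit0 -> P1=[5,5,5,3,3,3](0) P2=[0,5,4,5,5,5](0)
Move 2: P2 pit2 -> P1=[5,5,5,3,3,3](0) P2=[0,5,0,6,6,6](1)
Move 3: P2 pit4 -> P1=[6,6,6,4,3,3](0) P2=[0,5,0,6,0,7](2)
Move 4: P2 pit1 -> P1=[6,6,6,4,3,3](0) P2=[0,0,1,7,1,8](3)
Move 5: P1 pit1 -> P1=[6,0,7,5,4,4](1) P2=[1,0,1,7,1,8](3)
Move 6: P2 pit3 -> P1=[7,1,8,6,4,4](1) P2=[1,0,1,0,2,9](4)
Move 7: P1 pit0 -> P1=[0,2,9,7,5,5](2) P2=[2,0,1,0,2,9](4)

Answer: 0 2 9 7 5 5 2 2 0 1 0 2 9 4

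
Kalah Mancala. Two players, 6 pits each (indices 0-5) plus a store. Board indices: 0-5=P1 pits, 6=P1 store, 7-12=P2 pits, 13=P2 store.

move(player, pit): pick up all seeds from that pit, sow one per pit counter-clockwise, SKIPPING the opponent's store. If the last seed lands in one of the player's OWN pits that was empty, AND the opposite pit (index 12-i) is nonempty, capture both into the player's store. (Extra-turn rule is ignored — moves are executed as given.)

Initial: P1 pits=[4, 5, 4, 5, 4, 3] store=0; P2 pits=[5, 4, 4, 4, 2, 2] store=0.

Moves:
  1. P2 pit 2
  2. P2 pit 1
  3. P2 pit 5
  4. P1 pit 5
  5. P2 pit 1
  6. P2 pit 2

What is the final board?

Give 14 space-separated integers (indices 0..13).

Move 1: P2 pit2 -> P1=[4,5,4,5,4,3](0) P2=[5,4,0,5,3,3](1)
Move 2: P2 pit1 -> P1=[4,5,4,5,4,3](0) P2=[5,0,1,6,4,4](1)
Move 3: P2 pit5 -> P1=[5,6,5,5,4,3](0) P2=[5,0,1,6,4,0](2)
Move 4: P1 pit5 -> P1=[5,6,5,5,4,0](1) P2=[6,1,1,6,4,0](2)
Move 5: P2 pit1 -> P1=[5,6,5,5,4,0](1) P2=[6,0,2,6,4,0](2)
Move 6: P2 pit2 -> P1=[5,6,5,5,4,0](1) P2=[6,0,0,7,5,0](2)

Answer: 5 6 5 5 4 0 1 6 0 0 7 5 0 2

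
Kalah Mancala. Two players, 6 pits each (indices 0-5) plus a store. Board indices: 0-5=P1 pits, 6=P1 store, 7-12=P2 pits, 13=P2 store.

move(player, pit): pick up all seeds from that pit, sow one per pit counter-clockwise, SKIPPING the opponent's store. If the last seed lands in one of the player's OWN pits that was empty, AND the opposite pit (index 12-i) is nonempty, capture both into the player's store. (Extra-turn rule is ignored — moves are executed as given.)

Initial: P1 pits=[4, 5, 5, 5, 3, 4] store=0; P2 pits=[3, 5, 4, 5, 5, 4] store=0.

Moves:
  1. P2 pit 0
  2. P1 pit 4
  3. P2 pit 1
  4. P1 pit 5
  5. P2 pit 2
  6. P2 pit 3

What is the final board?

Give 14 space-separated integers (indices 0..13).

Answer: 7 7 7 6 1 1 2 2 1 0 0 8 7 3

Derivation:
Move 1: P2 pit0 -> P1=[4,5,5,5,3,4](0) P2=[0,6,5,6,5,4](0)
Move 2: P1 pit4 -> P1=[4,5,5,5,0,5](1) P2=[1,6,5,6,5,4](0)
Move 3: P2 pit1 -> P1=[5,5,5,5,0,5](1) P2=[1,0,6,7,6,5](1)
Move 4: P1 pit5 -> P1=[5,5,5,5,0,0](2) P2=[2,1,7,8,6,5](1)
Move 5: P2 pit2 -> P1=[6,6,6,5,0,0](2) P2=[2,1,0,9,7,6](2)
Move 6: P2 pit3 -> P1=[7,7,7,6,1,1](2) P2=[2,1,0,0,8,7](3)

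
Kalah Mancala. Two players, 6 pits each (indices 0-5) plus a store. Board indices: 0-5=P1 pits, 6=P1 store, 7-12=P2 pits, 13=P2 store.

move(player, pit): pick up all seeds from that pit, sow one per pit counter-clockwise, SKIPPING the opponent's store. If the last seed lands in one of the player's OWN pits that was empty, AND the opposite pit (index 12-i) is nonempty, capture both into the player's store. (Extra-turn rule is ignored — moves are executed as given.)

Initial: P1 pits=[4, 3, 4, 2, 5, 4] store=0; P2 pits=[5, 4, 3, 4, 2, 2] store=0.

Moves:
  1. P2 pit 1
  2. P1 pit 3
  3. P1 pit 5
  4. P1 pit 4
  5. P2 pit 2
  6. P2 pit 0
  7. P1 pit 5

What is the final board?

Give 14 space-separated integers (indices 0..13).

Answer: 6 4 4 0 0 0 3 0 3 1 9 5 5 2

Derivation:
Move 1: P2 pit1 -> P1=[4,3,4,2,5,4](0) P2=[5,0,4,5,3,3](0)
Move 2: P1 pit3 -> P1=[4,3,4,0,6,5](0) P2=[5,0,4,5,3,3](0)
Move 3: P1 pit5 -> P1=[4,3,4,0,6,0](1) P2=[6,1,5,6,3,3](0)
Move 4: P1 pit4 -> P1=[4,3,4,0,0,1](2) P2=[7,2,6,7,3,3](0)
Move 5: P2 pit2 -> P1=[5,4,4,0,0,1](2) P2=[7,2,0,8,4,4](1)
Move 6: P2 pit0 -> P1=[6,4,4,0,0,1](2) P2=[0,3,1,9,5,5](2)
Move 7: P1 pit5 -> P1=[6,4,4,0,0,0](3) P2=[0,3,1,9,5,5](2)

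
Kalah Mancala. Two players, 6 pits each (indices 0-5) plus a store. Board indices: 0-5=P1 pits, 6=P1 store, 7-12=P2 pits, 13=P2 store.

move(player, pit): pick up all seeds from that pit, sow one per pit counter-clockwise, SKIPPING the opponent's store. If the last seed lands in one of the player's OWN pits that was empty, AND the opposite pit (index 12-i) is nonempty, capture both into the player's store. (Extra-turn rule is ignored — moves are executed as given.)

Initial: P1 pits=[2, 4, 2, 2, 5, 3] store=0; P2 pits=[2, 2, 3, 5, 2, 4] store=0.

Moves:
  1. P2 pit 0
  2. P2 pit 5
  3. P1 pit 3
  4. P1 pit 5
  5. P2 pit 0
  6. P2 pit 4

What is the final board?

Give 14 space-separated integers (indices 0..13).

Answer: 3 5 3 0 6 0 1 0 5 5 5 0 1 2

Derivation:
Move 1: P2 pit0 -> P1=[2,4,2,2,5,3](0) P2=[0,3,4,5,2,4](0)
Move 2: P2 pit5 -> P1=[3,5,3,2,5,3](0) P2=[0,3,4,5,2,0](1)
Move 3: P1 pit3 -> P1=[3,5,3,0,6,4](0) P2=[0,3,4,5,2,0](1)
Move 4: P1 pit5 -> P1=[3,5,3,0,6,0](1) P2=[1,4,5,5,2,0](1)
Move 5: P2 pit0 -> P1=[3,5,3,0,6,0](1) P2=[0,5,5,5,2,0](1)
Move 6: P2 pit4 -> P1=[3,5,3,0,6,0](1) P2=[0,5,5,5,0,1](2)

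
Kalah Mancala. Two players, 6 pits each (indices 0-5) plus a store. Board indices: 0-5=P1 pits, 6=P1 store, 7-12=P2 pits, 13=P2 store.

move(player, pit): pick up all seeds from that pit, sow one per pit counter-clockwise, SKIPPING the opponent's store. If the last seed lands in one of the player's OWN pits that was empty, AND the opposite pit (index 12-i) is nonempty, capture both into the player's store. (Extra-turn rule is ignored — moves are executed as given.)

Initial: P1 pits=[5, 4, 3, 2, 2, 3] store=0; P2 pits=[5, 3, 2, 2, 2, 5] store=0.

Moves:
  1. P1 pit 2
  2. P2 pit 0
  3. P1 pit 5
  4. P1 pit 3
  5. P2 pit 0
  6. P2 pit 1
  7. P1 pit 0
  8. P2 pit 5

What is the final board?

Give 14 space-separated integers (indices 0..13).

Move 1: P1 pit2 -> P1=[5,4,0,3,3,4](0) P2=[5,3,2,2,2,5](0)
Move 2: P2 pit0 -> P1=[5,4,0,3,3,4](0) P2=[0,4,3,3,3,6](0)
Move 3: P1 pit5 -> P1=[5,4,0,3,3,0](1) P2=[1,5,4,3,3,6](0)
Move 4: P1 pit3 -> P1=[5,4,0,0,4,1](2) P2=[1,5,4,3,3,6](0)
Move 5: P2 pit0 -> P1=[5,4,0,0,4,1](2) P2=[0,6,4,3,3,6](0)
Move 6: P2 pit1 -> P1=[6,4,0,0,4,1](2) P2=[0,0,5,4,4,7](1)
Move 7: P1 pit0 -> P1=[0,5,1,1,5,2](3) P2=[0,0,5,4,4,7](1)
Move 8: P2 pit5 -> P1=[1,6,2,2,6,3](3) P2=[0,0,5,4,4,0](2)

Answer: 1 6 2 2 6 3 3 0 0 5 4 4 0 2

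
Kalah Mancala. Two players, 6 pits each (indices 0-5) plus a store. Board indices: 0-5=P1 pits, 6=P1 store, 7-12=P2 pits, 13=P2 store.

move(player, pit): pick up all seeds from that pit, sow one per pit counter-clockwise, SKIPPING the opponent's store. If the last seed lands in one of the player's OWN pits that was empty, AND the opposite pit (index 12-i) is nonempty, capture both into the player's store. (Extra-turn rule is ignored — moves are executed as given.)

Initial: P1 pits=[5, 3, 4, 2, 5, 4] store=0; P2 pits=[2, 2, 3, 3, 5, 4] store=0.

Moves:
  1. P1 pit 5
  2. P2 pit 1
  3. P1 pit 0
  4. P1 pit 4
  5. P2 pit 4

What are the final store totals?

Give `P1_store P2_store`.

Answer: 6 1

Derivation:
Move 1: P1 pit5 -> P1=[5,3,4,2,5,0](1) P2=[3,3,4,3,5,4](0)
Move 2: P2 pit1 -> P1=[5,3,4,2,5,0](1) P2=[3,0,5,4,6,4](0)
Move 3: P1 pit0 -> P1=[0,4,5,3,6,0](5) P2=[0,0,5,4,6,4](0)
Move 4: P1 pit4 -> P1=[0,4,5,3,0,1](6) P2=[1,1,6,5,6,4](0)
Move 5: P2 pit4 -> P1=[1,5,6,4,0,1](6) P2=[1,1,6,5,0,5](1)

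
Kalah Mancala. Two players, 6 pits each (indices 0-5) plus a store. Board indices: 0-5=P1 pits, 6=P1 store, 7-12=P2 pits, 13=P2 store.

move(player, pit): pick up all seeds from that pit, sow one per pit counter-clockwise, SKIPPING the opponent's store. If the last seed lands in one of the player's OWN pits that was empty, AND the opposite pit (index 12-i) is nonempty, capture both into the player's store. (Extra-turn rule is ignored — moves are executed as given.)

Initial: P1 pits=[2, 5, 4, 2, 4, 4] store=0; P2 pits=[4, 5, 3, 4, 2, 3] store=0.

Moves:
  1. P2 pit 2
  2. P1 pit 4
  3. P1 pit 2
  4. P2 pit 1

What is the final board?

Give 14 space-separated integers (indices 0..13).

Answer: 3 5 0 3 1 6 2 5 0 1 6 4 5 1

Derivation:
Move 1: P2 pit2 -> P1=[2,5,4,2,4,4](0) P2=[4,5,0,5,3,4](0)
Move 2: P1 pit4 -> P1=[2,5,4,2,0,5](1) P2=[5,6,0,5,3,4](0)
Move 3: P1 pit2 -> P1=[2,5,0,3,1,6](2) P2=[5,6,0,5,3,4](0)
Move 4: P2 pit1 -> P1=[3,5,0,3,1,6](2) P2=[5,0,1,6,4,5](1)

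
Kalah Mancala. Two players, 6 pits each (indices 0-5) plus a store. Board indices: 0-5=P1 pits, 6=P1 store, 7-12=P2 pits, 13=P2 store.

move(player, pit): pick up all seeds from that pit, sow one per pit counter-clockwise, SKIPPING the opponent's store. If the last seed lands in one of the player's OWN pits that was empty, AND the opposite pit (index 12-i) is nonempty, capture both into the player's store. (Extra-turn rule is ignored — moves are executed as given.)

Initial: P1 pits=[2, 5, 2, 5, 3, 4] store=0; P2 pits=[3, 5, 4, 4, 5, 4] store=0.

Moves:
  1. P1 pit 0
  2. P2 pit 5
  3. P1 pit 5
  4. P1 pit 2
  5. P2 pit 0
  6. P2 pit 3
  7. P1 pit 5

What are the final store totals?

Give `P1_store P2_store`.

Move 1: P1 pit0 -> P1=[0,6,3,5,3,4](0) P2=[3,5,4,4,5,4](0)
Move 2: P2 pit5 -> P1=[1,7,4,5,3,4](0) P2=[3,5,4,4,5,0](1)
Move 3: P1 pit5 -> P1=[1,7,4,5,3,0](1) P2=[4,6,5,4,5,0](1)
Move 4: P1 pit2 -> P1=[1,7,0,6,4,1](2) P2=[4,6,5,4,5,0](1)
Move 5: P2 pit0 -> P1=[1,7,0,6,4,1](2) P2=[0,7,6,5,6,0](1)
Move 6: P2 pit3 -> P1=[2,8,0,6,4,1](2) P2=[0,7,6,0,7,1](2)
Move 7: P1 pit5 -> P1=[2,8,0,6,4,0](3) P2=[0,7,6,0,7,1](2)

Answer: 3 2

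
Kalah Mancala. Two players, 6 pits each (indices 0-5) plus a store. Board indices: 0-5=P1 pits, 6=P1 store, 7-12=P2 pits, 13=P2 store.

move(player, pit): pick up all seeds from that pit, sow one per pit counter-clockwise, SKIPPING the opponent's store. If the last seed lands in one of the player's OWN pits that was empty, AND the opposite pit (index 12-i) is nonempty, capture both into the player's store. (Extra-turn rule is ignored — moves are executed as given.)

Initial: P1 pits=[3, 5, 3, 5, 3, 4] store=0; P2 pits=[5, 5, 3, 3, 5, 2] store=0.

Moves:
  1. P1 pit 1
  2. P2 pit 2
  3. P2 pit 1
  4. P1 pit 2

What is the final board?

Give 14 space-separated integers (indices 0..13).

Answer: 3 0 0 7 5 6 2 5 0 1 5 7 4 1

Derivation:
Move 1: P1 pit1 -> P1=[3,0,4,6,4,5](1) P2=[5,5,3,3,5,2](0)
Move 2: P2 pit2 -> P1=[3,0,4,6,4,5](1) P2=[5,5,0,4,6,3](0)
Move 3: P2 pit1 -> P1=[3,0,4,6,4,5](1) P2=[5,0,1,5,7,4](1)
Move 4: P1 pit2 -> P1=[3,0,0,7,5,6](2) P2=[5,0,1,5,7,4](1)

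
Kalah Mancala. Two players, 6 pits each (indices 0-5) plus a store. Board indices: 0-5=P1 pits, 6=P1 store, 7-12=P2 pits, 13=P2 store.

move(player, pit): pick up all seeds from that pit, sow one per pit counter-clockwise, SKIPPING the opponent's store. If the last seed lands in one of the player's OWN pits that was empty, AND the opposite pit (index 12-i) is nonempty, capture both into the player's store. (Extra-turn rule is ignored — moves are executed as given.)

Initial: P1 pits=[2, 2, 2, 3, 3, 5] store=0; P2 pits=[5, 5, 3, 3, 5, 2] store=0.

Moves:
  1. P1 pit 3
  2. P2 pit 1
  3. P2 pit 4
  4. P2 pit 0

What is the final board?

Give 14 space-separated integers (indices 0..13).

Move 1: P1 pit3 -> P1=[2,2,2,0,4,6](1) P2=[5,5,3,3,5,2](0)
Move 2: P2 pit1 -> P1=[2,2,2,0,4,6](1) P2=[5,0,4,4,6,3](1)
Move 3: P2 pit4 -> P1=[3,3,3,1,4,6](1) P2=[5,0,4,4,0,4](2)
Move 4: P2 pit0 -> P1=[3,3,3,1,4,6](1) P2=[0,1,5,5,1,5](2)

Answer: 3 3 3 1 4 6 1 0 1 5 5 1 5 2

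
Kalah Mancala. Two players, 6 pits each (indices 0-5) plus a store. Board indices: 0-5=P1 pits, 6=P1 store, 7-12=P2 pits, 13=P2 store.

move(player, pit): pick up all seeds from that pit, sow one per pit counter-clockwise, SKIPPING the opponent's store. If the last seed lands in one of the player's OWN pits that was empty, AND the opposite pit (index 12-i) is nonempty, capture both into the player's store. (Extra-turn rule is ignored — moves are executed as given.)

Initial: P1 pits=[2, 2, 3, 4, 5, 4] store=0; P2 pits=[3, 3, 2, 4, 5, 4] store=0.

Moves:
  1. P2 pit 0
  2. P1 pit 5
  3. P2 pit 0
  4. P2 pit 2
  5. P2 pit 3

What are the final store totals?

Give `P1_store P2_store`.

Move 1: P2 pit0 -> P1=[2,2,3,4,5,4](0) P2=[0,4,3,5,5,4](0)
Move 2: P1 pit5 -> P1=[2,2,3,4,5,0](1) P2=[1,5,4,5,5,4](0)
Move 3: P2 pit0 -> P1=[2,2,3,4,5,0](1) P2=[0,6,4,5,5,4](0)
Move 4: P2 pit2 -> P1=[2,2,3,4,5,0](1) P2=[0,6,0,6,6,5](1)
Move 5: P2 pit3 -> P1=[3,3,4,4,5,0](1) P2=[0,6,0,0,7,6](2)

Answer: 1 2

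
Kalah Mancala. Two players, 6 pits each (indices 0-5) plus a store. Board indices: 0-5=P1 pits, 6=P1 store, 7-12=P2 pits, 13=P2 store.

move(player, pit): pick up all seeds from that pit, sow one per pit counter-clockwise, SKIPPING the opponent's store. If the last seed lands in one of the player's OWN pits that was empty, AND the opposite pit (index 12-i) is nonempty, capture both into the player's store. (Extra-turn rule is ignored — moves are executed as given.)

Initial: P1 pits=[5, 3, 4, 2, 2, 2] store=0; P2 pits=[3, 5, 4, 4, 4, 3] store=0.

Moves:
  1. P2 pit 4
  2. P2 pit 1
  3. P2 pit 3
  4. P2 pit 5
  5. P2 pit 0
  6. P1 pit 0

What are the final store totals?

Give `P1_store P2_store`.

Move 1: P2 pit4 -> P1=[6,4,4,2,2,2](0) P2=[3,5,4,4,0,4](1)
Move 2: P2 pit1 -> P1=[6,4,4,2,2,2](0) P2=[3,0,5,5,1,5](2)
Move 3: P2 pit3 -> P1=[7,5,4,2,2,2](0) P2=[3,0,5,0,2,6](3)
Move 4: P2 pit5 -> P1=[8,6,5,3,3,2](0) P2=[3,0,5,0,2,0](4)
Move 5: P2 pit0 -> P1=[8,6,0,3,3,2](0) P2=[0,1,6,0,2,0](10)
Move 6: P1 pit0 -> P1=[0,7,1,4,4,3](1) P2=[1,2,6,0,2,0](10)

Answer: 1 10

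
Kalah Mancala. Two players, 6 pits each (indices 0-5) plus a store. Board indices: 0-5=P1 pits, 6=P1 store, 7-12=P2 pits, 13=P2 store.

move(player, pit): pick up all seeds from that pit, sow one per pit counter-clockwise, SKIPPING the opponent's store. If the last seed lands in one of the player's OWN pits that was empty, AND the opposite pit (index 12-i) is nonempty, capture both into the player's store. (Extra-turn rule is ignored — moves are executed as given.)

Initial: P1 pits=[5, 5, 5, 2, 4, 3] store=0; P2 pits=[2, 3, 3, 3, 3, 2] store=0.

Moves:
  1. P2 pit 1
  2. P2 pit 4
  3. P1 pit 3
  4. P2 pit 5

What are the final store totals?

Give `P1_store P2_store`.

Answer: 0 2

Derivation:
Move 1: P2 pit1 -> P1=[5,5,5,2,4,3](0) P2=[2,0,4,4,4,2](0)
Move 2: P2 pit4 -> P1=[6,6,5,2,4,3](0) P2=[2,0,4,4,0,3](1)
Move 3: P1 pit3 -> P1=[6,6,5,0,5,4](0) P2=[2,0,4,4,0,3](1)
Move 4: P2 pit5 -> P1=[7,7,5,0,5,4](0) P2=[2,0,4,4,0,0](2)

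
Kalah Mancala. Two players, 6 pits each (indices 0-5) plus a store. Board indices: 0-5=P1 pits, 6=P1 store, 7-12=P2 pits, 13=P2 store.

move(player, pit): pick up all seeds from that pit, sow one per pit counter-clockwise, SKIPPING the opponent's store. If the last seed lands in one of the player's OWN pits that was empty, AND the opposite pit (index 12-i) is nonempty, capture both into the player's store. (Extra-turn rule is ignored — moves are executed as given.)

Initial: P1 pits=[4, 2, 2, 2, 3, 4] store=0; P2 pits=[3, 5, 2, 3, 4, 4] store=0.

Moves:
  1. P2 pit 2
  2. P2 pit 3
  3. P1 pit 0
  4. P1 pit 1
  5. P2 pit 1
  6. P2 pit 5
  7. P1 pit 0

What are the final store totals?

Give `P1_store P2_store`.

Answer: 0 3

Derivation:
Move 1: P2 pit2 -> P1=[4,2,2,2,3,4](0) P2=[3,5,0,4,5,4](0)
Move 2: P2 pit3 -> P1=[5,2,2,2,3,4](0) P2=[3,5,0,0,6,5](1)
Move 3: P1 pit0 -> P1=[0,3,3,3,4,5](0) P2=[3,5,0,0,6,5](1)
Move 4: P1 pit1 -> P1=[0,0,4,4,5,5](0) P2=[3,5,0,0,6,5](1)
Move 5: P2 pit1 -> P1=[0,0,4,4,5,5](0) P2=[3,0,1,1,7,6](2)
Move 6: P2 pit5 -> P1=[1,1,5,5,6,5](0) P2=[3,0,1,1,7,0](3)
Move 7: P1 pit0 -> P1=[0,2,5,5,6,5](0) P2=[3,0,1,1,7,0](3)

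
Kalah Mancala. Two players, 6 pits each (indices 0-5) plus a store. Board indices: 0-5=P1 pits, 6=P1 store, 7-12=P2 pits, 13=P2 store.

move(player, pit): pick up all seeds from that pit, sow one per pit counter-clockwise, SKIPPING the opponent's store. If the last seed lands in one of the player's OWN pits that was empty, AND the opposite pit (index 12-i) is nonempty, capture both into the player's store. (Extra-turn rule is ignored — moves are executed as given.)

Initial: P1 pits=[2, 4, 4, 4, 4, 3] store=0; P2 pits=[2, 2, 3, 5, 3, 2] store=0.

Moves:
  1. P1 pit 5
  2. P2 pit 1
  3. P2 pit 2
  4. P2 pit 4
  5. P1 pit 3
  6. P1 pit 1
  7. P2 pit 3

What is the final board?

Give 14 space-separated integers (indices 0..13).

Answer: 4 1 7 2 6 2 3 4 0 0 0 1 5 3

Derivation:
Move 1: P1 pit5 -> P1=[2,4,4,4,4,0](1) P2=[3,3,3,5,3,2](0)
Move 2: P2 pit1 -> P1=[2,4,4,4,4,0](1) P2=[3,0,4,6,4,2](0)
Move 3: P2 pit2 -> P1=[2,4,4,4,4,0](1) P2=[3,0,0,7,5,3](1)
Move 4: P2 pit4 -> P1=[3,5,5,4,4,0](1) P2=[3,0,0,7,0,4](2)
Move 5: P1 pit3 -> P1=[3,5,5,0,5,1](2) P2=[4,0,0,7,0,4](2)
Move 6: P1 pit1 -> P1=[3,0,6,1,6,2](3) P2=[4,0,0,7,0,4](2)
Move 7: P2 pit3 -> P1=[4,1,7,2,6,2](3) P2=[4,0,0,0,1,5](3)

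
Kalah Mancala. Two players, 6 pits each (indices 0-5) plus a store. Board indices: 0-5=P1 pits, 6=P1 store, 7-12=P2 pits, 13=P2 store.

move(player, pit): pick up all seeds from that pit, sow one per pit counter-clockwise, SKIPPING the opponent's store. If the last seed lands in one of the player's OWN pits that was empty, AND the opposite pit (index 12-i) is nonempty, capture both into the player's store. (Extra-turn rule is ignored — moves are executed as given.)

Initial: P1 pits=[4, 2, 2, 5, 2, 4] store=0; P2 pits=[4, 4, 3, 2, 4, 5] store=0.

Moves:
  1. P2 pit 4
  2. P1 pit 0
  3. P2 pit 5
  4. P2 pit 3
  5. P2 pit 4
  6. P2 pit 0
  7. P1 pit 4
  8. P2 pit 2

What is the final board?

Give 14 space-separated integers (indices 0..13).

Answer: 0 0 4 7 0 6 1 1 6 0 2 1 2 11

Derivation:
Move 1: P2 pit4 -> P1=[5,3,2,5,2,4](0) P2=[4,4,3,2,0,6](1)
Move 2: P1 pit0 -> P1=[0,4,3,6,3,5](0) P2=[4,4,3,2,0,6](1)
Move 3: P2 pit5 -> P1=[1,5,4,7,4,5](0) P2=[4,4,3,2,0,0](2)
Move 4: P2 pit3 -> P1=[0,5,4,7,4,5](0) P2=[4,4,3,0,1,0](4)
Move 5: P2 pit4 -> P1=[0,5,4,7,4,5](0) P2=[4,4,3,0,0,1](4)
Move 6: P2 pit0 -> P1=[0,0,4,7,4,5](0) P2=[0,5,4,1,0,1](10)
Move 7: P1 pit4 -> P1=[0,0,4,7,0,6](1) P2=[1,6,4,1,0,1](10)
Move 8: P2 pit2 -> P1=[0,0,4,7,0,6](1) P2=[1,6,0,2,1,2](11)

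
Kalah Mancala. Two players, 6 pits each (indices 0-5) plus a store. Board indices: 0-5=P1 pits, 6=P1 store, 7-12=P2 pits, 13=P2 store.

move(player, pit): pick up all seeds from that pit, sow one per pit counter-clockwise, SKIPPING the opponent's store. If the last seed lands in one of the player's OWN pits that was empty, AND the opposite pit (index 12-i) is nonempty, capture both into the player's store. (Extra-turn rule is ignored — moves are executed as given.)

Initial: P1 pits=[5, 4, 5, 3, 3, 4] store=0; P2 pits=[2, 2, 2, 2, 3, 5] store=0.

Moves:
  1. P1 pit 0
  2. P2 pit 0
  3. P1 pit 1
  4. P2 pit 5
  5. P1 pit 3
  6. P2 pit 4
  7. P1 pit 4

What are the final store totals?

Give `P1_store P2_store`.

Move 1: P1 pit0 -> P1=[0,5,6,4,4,5](0) P2=[2,2,2,2,3,5](0)
Move 2: P2 pit0 -> P1=[0,5,6,4,4,5](0) P2=[0,3,3,2,3,5](0)
Move 3: P1 pit1 -> P1=[0,0,7,5,5,6](1) P2=[0,3,3,2,3,5](0)
Move 4: P2 pit5 -> P1=[1,1,8,6,5,6](1) P2=[0,3,3,2,3,0](1)
Move 5: P1 pit3 -> P1=[1,1,8,0,6,7](2) P2=[1,4,4,2,3,0](1)
Move 6: P2 pit4 -> P1=[2,1,8,0,6,7](2) P2=[1,4,4,2,0,1](2)
Move 7: P1 pit4 -> P1=[2,1,8,0,0,8](3) P2=[2,5,5,3,0,1](2)

Answer: 3 2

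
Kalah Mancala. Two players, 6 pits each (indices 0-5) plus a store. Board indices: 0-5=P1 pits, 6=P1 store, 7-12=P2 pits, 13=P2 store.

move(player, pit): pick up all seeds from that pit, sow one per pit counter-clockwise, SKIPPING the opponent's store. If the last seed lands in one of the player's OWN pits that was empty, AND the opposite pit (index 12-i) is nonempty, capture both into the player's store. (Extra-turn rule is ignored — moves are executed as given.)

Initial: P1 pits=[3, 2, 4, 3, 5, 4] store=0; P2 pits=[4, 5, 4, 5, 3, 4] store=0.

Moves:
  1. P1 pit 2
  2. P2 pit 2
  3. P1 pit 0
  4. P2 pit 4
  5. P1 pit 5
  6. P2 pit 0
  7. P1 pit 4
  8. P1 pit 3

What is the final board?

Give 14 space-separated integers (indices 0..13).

Answer: 1 4 1 0 1 2 4 2 9 3 9 1 7 2

Derivation:
Move 1: P1 pit2 -> P1=[3,2,0,4,6,5](1) P2=[4,5,4,5,3,4](0)
Move 2: P2 pit2 -> P1=[3,2,0,4,6,5](1) P2=[4,5,0,6,4,5](1)
Move 3: P1 pit0 -> P1=[0,3,1,5,6,5](1) P2=[4,5,0,6,4,5](1)
Move 4: P2 pit4 -> P1=[1,4,1,5,6,5](1) P2=[4,5,0,6,0,6](2)
Move 5: P1 pit5 -> P1=[1,4,1,5,6,0](2) P2=[5,6,1,7,0,6](2)
Move 6: P2 pit0 -> P1=[1,4,1,5,6,0](2) P2=[0,7,2,8,1,7](2)
Move 7: P1 pit4 -> P1=[1,4,1,5,0,1](3) P2=[1,8,3,9,1,7](2)
Move 8: P1 pit3 -> P1=[1,4,1,0,1,2](4) P2=[2,9,3,9,1,7](2)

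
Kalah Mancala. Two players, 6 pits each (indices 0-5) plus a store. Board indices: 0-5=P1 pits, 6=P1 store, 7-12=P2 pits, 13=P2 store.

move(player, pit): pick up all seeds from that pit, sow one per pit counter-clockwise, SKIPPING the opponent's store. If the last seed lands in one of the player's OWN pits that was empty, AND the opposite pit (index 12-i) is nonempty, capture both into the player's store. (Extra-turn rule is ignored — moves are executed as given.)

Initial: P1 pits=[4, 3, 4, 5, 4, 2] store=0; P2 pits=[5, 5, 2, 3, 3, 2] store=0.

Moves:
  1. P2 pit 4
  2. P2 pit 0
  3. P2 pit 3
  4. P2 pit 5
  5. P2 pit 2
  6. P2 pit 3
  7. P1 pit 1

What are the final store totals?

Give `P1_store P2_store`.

Move 1: P2 pit4 -> P1=[5,3,4,5,4,2](0) P2=[5,5,2,3,0,3](1)
Move 2: P2 pit0 -> P1=[5,3,4,5,4,2](0) P2=[0,6,3,4,1,4](1)
Move 3: P2 pit3 -> P1=[6,3,4,5,4,2](0) P2=[0,6,3,0,2,5](2)
Move 4: P2 pit5 -> P1=[7,4,5,6,4,2](0) P2=[0,6,3,0,2,0](3)
Move 5: P2 pit2 -> P1=[0,4,5,6,4,2](0) P2=[0,6,0,1,3,0](11)
Move 6: P2 pit3 -> P1=[0,4,5,6,4,2](0) P2=[0,6,0,0,4,0](11)
Move 7: P1 pit1 -> P1=[0,0,6,7,5,3](0) P2=[0,6,0,0,4,0](11)

Answer: 0 11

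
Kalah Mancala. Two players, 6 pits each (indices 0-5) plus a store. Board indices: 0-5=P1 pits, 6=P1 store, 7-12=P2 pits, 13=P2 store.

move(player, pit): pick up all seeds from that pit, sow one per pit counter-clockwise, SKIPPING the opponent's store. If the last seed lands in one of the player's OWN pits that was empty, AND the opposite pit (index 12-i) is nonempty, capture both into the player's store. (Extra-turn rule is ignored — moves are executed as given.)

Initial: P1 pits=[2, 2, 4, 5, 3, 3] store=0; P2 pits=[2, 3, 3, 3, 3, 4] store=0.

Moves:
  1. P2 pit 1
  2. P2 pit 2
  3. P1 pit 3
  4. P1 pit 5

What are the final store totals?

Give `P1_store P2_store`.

Move 1: P2 pit1 -> P1=[2,2,4,5,3,3](0) P2=[2,0,4,4,4,4](0)
Move 2: P2 pit2 -> P1=[2,2,4,5,3,3](0) P2=[2,0,0,5,5,5](1)
Move 3: P1 pit3 -> P1=[2,2,4,0,4,4](1) P2=[3,1,0,5,5,5](1)
Move 4: P1 pit5 -> P1=[2,2,4,0,4,0](2) P2=[4,2,1,5,5,5](1)

Answer: 2 1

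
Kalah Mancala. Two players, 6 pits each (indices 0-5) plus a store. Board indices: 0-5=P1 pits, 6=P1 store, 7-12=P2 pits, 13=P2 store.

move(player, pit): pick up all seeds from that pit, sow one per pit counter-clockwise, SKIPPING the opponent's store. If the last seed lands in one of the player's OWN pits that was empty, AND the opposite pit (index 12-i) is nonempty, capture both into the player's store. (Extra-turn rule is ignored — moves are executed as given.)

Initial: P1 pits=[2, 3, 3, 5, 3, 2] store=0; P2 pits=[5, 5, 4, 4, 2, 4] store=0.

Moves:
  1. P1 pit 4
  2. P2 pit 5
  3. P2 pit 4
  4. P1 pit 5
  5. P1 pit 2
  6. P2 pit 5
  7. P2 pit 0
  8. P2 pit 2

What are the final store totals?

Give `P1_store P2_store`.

Answer: 3 5

Derivation:
Move 1: P1 pit4 -> P1=[2,3,3,5,0,3](1) P2=[6,5,4,4,2,4](0)
Move 2: P2 pit5 -> P1=[3,4,4,5,0,3](1) P2=[6,5,4,4,2,0](1)
Move 3: P2 pit4 -> P1=[3,4,4,5,0,3](1) P2=[6,5,4,4,0,1](2)
Move 4: P1 pit5 -> P1=[3,4,4,5,0,0](2) P2=[7,6,4,4,0,1](2)
Move 5: P1 pit2 -> P1=[3,4,0,6,1,1](3) P2=[7,6,4,4,0,1](2)
Move 6: P2 pit5 -> P1=[3,4,0,6,1,1](3) P2=[7,6,4,4,0,0](3)
Move 7: P2 pit0 -> P1=[4,4,0,6,1,1](3) P2=[0,7,5,5,1,1](4)
Move 8: P2 pit2 -> P1=[5,4,0,6,1,1](3) P2=[0,7,0,6,2,2](5)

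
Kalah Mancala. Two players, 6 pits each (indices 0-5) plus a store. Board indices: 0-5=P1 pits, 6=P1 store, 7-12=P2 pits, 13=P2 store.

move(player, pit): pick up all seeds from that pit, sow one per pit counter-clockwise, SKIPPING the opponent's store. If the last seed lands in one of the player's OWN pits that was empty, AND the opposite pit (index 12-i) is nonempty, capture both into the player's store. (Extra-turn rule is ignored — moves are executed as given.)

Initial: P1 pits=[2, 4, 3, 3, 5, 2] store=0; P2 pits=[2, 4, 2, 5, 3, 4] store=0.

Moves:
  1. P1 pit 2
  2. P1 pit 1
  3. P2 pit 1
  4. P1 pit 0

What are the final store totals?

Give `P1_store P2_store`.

Move 1: P1 pit2 -> P1=[2,4,0,4,6,3](0) P2=[2,4,2,5,3,4](0)
Move 2: P1 pit1 -> P1=[2,0,1,5,7,4](0) P2=[2,4,2,5,3,4](0)
Move 3: P2 pit1 -> P1=[2,0,1,5,7,4](0) P2=[2,0,3,6,4,5](0)
Move 4: P1 pit0 -> P1=[0,1,2,5,7,4](0) P2=[2,0,3,6,4,5](0)

Answer: 0 0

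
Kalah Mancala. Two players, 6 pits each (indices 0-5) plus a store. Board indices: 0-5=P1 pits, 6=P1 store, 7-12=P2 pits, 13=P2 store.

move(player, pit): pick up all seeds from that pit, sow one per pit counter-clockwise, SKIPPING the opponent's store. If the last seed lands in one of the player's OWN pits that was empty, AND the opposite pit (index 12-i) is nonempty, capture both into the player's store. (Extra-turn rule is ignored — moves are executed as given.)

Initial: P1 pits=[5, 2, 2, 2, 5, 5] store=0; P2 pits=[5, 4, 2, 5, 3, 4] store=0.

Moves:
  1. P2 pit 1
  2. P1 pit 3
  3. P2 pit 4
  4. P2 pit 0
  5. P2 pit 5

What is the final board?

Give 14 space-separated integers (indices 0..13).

Move 1: P2 pit1 -> P1=[5,2,2,2,5,5](0) P2=[5,0,3,6,4,5](0)
Move 2: P1 pit3 -> P1=[5,2,2,0,6,6](0) P2=[5,0,3,6,4,5](0)
Move 3: P2 pit4 -> P1=[6,3,2,0,6,6](0) P2=[5,0,3,6,0,6](1)
Move 4: P2 pit0 -> P1=[6,3,2,0,6,6](0) P2=[0,1,4,7,1,7](1)
Move 5: P2 pit5 -> P1=[7,4,3,1,7,7](0) P2=[0,1,4,7,1,0](2)

Answer: 7 4 3 1 7 7 0 0 1 4 7 1 0 2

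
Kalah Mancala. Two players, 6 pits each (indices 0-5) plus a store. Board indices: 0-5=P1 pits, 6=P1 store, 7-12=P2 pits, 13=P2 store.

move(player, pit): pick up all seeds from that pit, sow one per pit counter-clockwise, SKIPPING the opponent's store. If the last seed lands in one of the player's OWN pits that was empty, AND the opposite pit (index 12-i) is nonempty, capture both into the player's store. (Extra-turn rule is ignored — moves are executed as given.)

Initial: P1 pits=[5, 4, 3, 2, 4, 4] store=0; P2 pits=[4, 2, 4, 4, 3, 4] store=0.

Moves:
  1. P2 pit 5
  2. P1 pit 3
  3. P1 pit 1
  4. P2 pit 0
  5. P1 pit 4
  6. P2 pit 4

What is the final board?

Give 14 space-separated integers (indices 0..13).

Answer: 7 1 5 1 0 7 2 1 4 6 6 0 1 2

Derivation:
Move 1: P2 pit5 -> P1=[6,5,4,2,4,4](0) P2=[4,2,4,4,3,0](1)
Move 2: P1 pit3 -> P1=[6,5,4,0,5,5](0) P2=[4,2,4,4,3,0](1)
Move 3: P1 pit1 -> P1=[6,0,5,1,6,6](1) P2=[4,2,4,4,3,0](1)
Move 4: P2 pit0 -> P1=[6,0,5,1,6,6](1) P2=[0,3,5,5,4,0](1)
Move 5: P1 pit4 -> P1=[6,0,5,1,0,7](2) P2=[1,4,6,6,4,0](1)
Move 6: P2 pit4 -> P1=[7,1,5,1,0,7](2) P2=[1,4,6,6,0,1](2)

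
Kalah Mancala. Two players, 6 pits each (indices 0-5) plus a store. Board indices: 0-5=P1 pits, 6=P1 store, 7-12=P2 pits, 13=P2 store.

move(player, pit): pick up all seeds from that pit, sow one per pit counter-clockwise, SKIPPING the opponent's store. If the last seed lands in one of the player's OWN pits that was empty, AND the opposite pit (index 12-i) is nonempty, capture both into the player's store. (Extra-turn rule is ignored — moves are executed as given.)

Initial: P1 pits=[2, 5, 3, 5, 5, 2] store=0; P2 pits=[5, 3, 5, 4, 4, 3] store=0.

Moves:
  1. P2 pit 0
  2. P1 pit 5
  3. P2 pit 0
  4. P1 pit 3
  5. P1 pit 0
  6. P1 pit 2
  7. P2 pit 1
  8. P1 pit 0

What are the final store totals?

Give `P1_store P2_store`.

Answer: 3 1

Derivation:
Move 1: P2 pit0 -> P1=[2,5,3,5,5,2](0) P2=[0,4,6,5,5,4](0)
Move 2: P1 pit5 -> P1=[2,5,3,5,5,0](1) P2=[1,4,6,5,5,4](0)
Move 3: P2 pit0 -> P1=[2,5,3,5,5,0](1) P2=[0,5,6,5,5,4](0)
Move 4: P1 pit3 -> P1=[2,5,3,0,6,1](2) P2=[1,6,6,5,5,4](0)
Move 5: P1 pit0 -> P1=[0,6,4,0,6,1](2) P2=[1,6,6,5,5,4](0)
Move 6: P1 pit2 -> P1=[0,6,0,1,7,2](3) P2=[1,6,6,5,5,4](0)
Move 7: P2 pit1 -> P1=[1,6,0,1,7,2](3) P2=[1,0,7,6,6,5](1)
Move 8: P1 pit0 -> P1=[0,7,0,1,7,2](3) P2=[1,0,7,6,6,5](1)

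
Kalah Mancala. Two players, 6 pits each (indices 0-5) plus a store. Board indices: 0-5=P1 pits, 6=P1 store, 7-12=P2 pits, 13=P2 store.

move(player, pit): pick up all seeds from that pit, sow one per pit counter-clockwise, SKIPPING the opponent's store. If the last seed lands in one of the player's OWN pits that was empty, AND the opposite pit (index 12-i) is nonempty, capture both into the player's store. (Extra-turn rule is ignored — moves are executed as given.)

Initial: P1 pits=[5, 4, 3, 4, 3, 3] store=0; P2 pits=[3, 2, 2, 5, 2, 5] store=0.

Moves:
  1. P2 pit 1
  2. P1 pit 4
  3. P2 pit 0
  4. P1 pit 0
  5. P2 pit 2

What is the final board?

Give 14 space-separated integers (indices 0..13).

Answer: 0 5 4 5 1 5 1 0 1 0 8 4 6 1

Derivation:
Move 1: P2 pit1 -> P1=[5,4,3,4,3,3](0) P2=[3,0,3,6,2,5](0)
Move 2: P1 pit4 -> P1=[5,4,3,4,0,4](1) P2=[4,0,3,6,2,5](0)
Move 3: P2 pit0 -> P1=[5,4,3,4,0,4](1) P2=[0,1,4,7,3,5](0)
Move 4: P1 pit0 -> P1=[0,5,4,5,1,5](1) P2=[0,1,4,7,3,5](0)
Move 5: P2 pit2 -> P1=[0,5,4,5,1,5](1) P2=[0,1,0,8,4,6](1)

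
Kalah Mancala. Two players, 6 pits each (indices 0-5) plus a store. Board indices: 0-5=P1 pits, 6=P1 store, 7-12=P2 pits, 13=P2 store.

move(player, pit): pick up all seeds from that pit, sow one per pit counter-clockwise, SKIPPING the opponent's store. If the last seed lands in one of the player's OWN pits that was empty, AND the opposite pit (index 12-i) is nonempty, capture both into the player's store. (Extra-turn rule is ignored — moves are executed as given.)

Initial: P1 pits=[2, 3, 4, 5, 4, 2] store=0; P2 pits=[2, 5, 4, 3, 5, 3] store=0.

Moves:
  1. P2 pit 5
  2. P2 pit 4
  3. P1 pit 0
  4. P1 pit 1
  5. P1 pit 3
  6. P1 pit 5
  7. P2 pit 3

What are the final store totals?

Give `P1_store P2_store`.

Move 1: P2 pit5 -> P1=[3,4,4,5,4,2](0) P2=[2,5,4,3,5,0](1)
Move 2: P2 pit4 -> P1=[4,5,5,5,4,2](0) P2=[2,5,4,3,0,1](2)
Move 3: P1 pit0 -> P1=[0,6,6,6,5,2](0) P2=[2,5,4,3,0,1](2)
Move 4: P1 pit1 -> P1=[0,0,7,7,6,3](1) P2=[3,5,4,3,0,1](2)
Move 5: P1 pit3 -> P1=[0,0,7,0,7,4](2) P2=[4,6,5,4,0,1](2)
Move 6: P1 pit5 -> P1=[0,0,7,0,7,0](3) P2=[5,7,6,4,0,1](2)
Move 7: P2 pit3 -> P1=[1,0,7,0,7,0](3) P2=[5,7,6,0,1,2](3)

Answer: 3 3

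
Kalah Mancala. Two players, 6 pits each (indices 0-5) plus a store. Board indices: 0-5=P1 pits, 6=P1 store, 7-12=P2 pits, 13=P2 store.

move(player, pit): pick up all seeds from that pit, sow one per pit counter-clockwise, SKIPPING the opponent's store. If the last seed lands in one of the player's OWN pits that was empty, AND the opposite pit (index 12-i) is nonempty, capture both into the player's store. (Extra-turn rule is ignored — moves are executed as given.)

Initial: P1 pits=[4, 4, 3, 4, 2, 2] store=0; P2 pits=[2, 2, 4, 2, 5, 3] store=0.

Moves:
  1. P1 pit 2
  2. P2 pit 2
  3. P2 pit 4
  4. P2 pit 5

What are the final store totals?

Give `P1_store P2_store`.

Move 1: P1 pit2 -> P1=[4,4,0,5,3,3](0) P2=[2,2,4,2,5,3](0)
Move 2: P2 pit2 -> P1=[4,4,0,5,3,3](0) P2=[2,2,0,3,6,4](1)
Move 3: P2 pit4 -> P1=[5,5,1,6,3,3](0) P2=[2,2,0,3,0,5](2)
Move 4: P2 pit5 -> P1=[6,6,2,7,3,3](0) P2=[2,2,0,3,0,0](3)

Answer: 0 3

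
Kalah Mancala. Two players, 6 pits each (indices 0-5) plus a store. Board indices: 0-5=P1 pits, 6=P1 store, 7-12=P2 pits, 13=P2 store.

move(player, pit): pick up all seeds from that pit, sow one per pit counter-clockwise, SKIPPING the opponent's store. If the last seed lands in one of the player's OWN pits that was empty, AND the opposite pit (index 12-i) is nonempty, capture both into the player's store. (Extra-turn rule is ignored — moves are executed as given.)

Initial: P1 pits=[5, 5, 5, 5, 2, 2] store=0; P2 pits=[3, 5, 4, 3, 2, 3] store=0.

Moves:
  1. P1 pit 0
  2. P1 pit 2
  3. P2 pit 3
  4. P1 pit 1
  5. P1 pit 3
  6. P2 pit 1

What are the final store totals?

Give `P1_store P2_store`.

Move 1: P1 pit0 -> P1=[0,6,6,6,3,3](0) P2=[3,5,4,3,2,3](0)
Move 2: P1 pit2 -> P1=[0,6,0,7,4,4](1) P2=[4,6,4,3,2,3](0)
Move 3: P2 pit3 -> P1=[0,6,0,7,4,4](1) P2=[4,6,4,0,3,4](1)
Move 4: P1 pit1 -> P1=[0,0,1,8,5,5](2) P2=[5,6,4,0,3,4](1)
Move 5: P1 pit3 -> P1=[0,0,1,0,6,6](3) P2=[6,7,5,1,4,4](1)
Move 6: P2 pit1 -> P1=[1,1,1,0,6,6](3) P2=[6,0,6,2,5,5](2)

Answer: 3 2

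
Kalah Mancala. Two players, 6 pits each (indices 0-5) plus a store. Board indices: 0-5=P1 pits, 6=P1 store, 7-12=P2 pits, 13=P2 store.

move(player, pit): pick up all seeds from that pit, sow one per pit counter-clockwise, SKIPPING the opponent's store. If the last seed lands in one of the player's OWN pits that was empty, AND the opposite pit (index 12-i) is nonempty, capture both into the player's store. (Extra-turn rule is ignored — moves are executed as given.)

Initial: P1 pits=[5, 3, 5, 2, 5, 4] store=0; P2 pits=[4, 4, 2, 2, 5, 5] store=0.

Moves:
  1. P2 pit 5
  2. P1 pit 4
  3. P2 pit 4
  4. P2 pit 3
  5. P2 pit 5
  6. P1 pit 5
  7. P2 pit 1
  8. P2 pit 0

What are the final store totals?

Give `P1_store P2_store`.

Answer: 2 5

Derivation:
Move 1: P2 pit5 -> P1=[6,4,6,3,5,4](0) P2=[4,4,2,2,5,0](1)
Move 2: P1 pit4 -> P1=[6,4,6,3,0,5](1) P2=[5,5,3,2,5,0](1)
Move 3: P2 pit4 -> P1=[7,5,7,3,0,5](1) P2=[5,5,3,2,0,1](2)
Move 4: P2 pit3 -> P1=[7,5,7,3,0,5](1) P2=[5,5,3,0,1,2](2)
Move 5: P2 pit5 -> P1=[8,5,7,3,0,5](1) P2=[5,5,3,0,1,0](3)
Move 6: P1 pit5 -> P1=[8,5,7,3,0,0](2) P2=[6,6,4,1,1,0](3)
Move 7: P2 pit1 -> P1=[9,5,7,3,0,0](2) P2=[6,0,5,2,2,1](4)
Move 8: P2 pit0 -> P1=[9,5,7,3,0,0](2) P2=[0,1,6,3,3,2](5)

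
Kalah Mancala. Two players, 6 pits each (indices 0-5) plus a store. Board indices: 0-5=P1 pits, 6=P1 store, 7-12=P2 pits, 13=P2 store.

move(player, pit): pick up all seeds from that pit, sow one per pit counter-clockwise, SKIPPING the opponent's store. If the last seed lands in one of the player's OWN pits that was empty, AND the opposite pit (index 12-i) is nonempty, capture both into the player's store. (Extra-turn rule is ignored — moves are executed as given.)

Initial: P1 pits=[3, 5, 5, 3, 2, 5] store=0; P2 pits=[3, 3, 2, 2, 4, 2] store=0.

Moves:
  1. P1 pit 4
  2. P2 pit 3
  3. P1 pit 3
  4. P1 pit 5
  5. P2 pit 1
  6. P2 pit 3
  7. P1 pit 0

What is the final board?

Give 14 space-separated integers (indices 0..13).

Move 1: P1 pit4 -> P1=[3,5,5,3,0,6](1) P2=[3,3,2,2,4,2](0)
Move 2: P2 pit3 -> P1=[3,5,5,3,0,6](1) P2=[3,3,2,0,5,3](0)
Move 3: P1 pit3 -> P1=[3,5,5,0,1,7](2) P2=[3,3,2,0,5,3](0)
Move 4: P1 pit5 -> P1=[3,5,5,0,1,0](3) P2=[4,4,3,1,6,4](0)
Move 5: P2 pit1 -> P1=[3,5,5,0,1,0](3) P2=[4,0,4,2,7,5](0)
Move 6: P2 pit3 -> P1=[3,5,5,0,1,0](3) P2=[4,0,4,0,8,6](0)
Move 7: P1 pit0 -> P1=[0,6,6,0,1,0](8) P2=[4,0,0,0,8,6](0)

Answer: 0 6 6 0 1 0 8 4 0 0 0 8 6 0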